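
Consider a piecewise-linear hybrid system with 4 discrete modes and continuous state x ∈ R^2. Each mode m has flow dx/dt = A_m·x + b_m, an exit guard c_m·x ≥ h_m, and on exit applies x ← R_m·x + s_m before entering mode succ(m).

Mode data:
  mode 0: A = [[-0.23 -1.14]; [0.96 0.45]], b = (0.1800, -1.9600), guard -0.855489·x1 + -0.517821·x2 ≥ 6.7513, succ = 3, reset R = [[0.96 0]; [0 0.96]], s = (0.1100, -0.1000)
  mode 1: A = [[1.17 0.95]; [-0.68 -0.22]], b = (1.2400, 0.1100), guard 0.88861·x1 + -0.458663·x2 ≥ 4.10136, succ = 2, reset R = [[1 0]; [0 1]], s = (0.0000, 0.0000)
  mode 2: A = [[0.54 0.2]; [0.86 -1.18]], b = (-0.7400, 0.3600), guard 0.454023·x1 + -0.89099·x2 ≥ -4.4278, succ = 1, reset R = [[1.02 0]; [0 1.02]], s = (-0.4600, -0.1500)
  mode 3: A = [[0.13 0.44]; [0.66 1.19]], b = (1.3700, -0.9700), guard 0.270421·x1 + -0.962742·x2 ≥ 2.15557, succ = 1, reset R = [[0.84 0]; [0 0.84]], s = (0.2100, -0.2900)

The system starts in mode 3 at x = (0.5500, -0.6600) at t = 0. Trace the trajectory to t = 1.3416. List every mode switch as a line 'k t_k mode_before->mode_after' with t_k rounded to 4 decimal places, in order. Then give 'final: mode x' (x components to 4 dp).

Mode 3: guard c·x = 2.1556 hit at Δt = 0.6785 (t = 0.6785), x⁻ = (1.1936, -1.9037) → reset → x⁺ = (1.2126, -1.8891), jump to mode 1
Mode 1: flow for 0.6631 to horizon, guard not reached → x = (1.9630, -2.2218)

1 0.6785 3->1
final: 1 1.9630 -2.2218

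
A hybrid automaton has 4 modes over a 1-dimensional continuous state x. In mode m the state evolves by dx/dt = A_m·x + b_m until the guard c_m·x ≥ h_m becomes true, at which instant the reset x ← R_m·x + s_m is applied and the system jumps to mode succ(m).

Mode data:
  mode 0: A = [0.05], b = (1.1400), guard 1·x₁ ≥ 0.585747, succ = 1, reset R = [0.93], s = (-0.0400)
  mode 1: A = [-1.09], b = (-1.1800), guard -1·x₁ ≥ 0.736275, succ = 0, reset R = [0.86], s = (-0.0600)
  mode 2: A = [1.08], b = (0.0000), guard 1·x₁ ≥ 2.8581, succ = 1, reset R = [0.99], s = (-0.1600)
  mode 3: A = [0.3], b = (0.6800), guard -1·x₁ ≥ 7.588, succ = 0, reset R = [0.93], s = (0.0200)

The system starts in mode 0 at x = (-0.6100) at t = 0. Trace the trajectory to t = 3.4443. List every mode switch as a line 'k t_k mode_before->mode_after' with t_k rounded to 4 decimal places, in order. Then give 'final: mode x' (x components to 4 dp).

Mode 0: guard c·x = 0.5857 hit at Δt = 1.0497 (t = 1.0497), x⁻ = (0.5857) → reset → x⁺ = (0.5047), jump to mode 1
Mode 1: guard c·x = 0.7363 hit at Δt = 1.3968 (t = 2.4465), x⁻ = (-0.7363) → reset → x⁺ = (-0.6932), jump to mode 0
Mode 0: flow for 0.9978 to horizon, guard not reached → x = (0.4377)

1 1.0497 0->1
2 2.4465 1->0
final: 0 0.4377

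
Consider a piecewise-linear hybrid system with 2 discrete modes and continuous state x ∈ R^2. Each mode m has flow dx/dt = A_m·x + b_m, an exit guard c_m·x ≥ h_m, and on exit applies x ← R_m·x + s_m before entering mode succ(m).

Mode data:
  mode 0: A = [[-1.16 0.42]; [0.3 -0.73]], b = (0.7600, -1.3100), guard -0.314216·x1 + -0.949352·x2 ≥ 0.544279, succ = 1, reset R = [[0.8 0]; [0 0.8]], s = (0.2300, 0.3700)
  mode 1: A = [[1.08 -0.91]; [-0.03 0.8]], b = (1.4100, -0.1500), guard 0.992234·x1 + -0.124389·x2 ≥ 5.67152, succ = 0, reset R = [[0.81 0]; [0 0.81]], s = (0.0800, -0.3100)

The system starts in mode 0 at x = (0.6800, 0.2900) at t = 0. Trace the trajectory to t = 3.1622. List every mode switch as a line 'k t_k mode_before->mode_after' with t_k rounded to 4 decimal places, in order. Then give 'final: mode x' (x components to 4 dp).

1 1.1654 0->1
2 2.2112 1->0
final: 0 1.7638 -0.8472

Mode 0: guard c·x = 0.5443 hit at Δt = 1.1654 (t = 1.1654), x⁻ = (0.5508, -0.7556) → reset → x⁺ = (0.6707, -0.2345), jump to mode 1
Mode 1: guard c·x = 5.6715 hit at Δt = 1.0458 (t = 2.2112), x⁻ = (5.6031, -0.8999) → reset → x⁺ = (4.6185, -1.0389), jump to mode 0
Mode 0: flow for 0.9510 to horizon, guard not reached → x = (1.7638, -0.8472)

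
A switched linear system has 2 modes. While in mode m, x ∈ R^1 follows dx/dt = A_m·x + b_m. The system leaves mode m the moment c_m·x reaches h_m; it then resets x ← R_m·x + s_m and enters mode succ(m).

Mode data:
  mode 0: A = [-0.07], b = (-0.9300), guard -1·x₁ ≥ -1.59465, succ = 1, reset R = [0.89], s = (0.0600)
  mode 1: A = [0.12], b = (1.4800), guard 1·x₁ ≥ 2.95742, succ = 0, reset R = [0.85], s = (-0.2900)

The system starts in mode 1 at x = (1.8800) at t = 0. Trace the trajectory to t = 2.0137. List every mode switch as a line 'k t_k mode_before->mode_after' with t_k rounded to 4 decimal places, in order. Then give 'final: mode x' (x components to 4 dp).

Mode 1: guard c·x = 2.9574 hit at Δt = 0.6089 (t = 0.6089), x⁻ = (2.9574) → reset → x⁺ = (2.2238), jump to mode 0
Mode 0: guard c·x = -1.5946 hit at Δt = 0.5916 (t = 1.2005), x⁻ = (1.5947) → reset → x⁺ = (1.4792), jump to mode 1
Mode 1: flow for 0.8132 to horizon, guard not reached → x = (2.8951)

1 0.6089 1->0
2 1.2005 0->1
final: 1 2.8951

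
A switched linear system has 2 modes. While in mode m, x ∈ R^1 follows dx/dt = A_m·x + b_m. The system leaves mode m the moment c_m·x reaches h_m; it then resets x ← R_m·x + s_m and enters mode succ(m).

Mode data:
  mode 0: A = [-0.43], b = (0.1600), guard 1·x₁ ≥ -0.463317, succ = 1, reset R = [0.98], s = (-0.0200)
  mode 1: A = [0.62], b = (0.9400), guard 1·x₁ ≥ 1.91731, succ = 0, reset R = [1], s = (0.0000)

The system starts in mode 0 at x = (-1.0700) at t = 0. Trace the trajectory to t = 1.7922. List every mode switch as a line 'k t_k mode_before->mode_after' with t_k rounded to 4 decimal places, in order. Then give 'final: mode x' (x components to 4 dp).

Mode 0: guard c·x = -0.4633 hit at Δt = 1.2696 (t = 1.2696), x⁻ = (-0.4633) → reset → x⁺ = (-0.4741), jump to mode 1
Mode 1: flow for 0.5226 to horizon, guard not reached → x = (-0.0753)

1 1.2696 0->1
final: 1 -0.0753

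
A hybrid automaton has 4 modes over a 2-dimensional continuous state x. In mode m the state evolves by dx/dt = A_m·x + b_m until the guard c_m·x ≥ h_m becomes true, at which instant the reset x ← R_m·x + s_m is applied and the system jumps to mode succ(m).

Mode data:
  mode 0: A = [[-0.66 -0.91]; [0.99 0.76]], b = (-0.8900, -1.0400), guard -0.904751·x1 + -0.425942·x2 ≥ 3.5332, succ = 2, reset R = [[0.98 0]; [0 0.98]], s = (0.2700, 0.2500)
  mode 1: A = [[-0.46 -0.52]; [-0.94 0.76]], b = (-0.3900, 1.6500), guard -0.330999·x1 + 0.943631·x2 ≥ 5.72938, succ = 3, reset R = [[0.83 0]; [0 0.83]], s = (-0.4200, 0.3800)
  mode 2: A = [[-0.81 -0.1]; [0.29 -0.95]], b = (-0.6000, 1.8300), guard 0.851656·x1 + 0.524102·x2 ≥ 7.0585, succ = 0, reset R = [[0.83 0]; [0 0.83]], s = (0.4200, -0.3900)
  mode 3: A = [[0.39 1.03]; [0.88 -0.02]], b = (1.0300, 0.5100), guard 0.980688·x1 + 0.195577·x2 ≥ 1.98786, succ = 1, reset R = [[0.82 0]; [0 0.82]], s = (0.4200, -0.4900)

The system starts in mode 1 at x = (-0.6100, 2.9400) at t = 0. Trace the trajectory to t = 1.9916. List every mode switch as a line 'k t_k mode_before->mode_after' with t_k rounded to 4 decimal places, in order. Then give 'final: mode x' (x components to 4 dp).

Mode 1: guard c·x = 5.7294 hit at Δt = 0.4497 (t = 0.4497), x⁻ = (-1.5363, 5.5327) → reset → x⁺ = (-1.6952, 4.9722), jump to mode 3
Mode 3: guard c·x = 1.9879 hit at Δt = 0.4592 (t = 0.9089), x⁻ = (1.0279, 5.0096) → reset → x⁺ = (1.2629, 3.6179), jump to mode 1
Mode 1: guard c·x = 5.7294 hit at Δt = 0.5014 (t = 1.4103), x⁻ = (-0.2682, 5.9776) → reset → x⁺ = (-0.6426, 5.3414), jump to mode 3
Mode 3: guard c·x = 1.9879 hit at Δt = 0.2387 (t = 1.6490), x⁻ = (0.9371, 5.4653) → reset → x⁺ = (1.1884, 3.9915), jump to mode 1
Mode 1: flow for 0.3426 to horizon, guard not reached → x = (0.1101, 5.5737)

1 0.4497 1->3
2 0.9089 3->1
3 1.4103 1->3
4 1.6490 3->1
final: 1 0.1101 5.5737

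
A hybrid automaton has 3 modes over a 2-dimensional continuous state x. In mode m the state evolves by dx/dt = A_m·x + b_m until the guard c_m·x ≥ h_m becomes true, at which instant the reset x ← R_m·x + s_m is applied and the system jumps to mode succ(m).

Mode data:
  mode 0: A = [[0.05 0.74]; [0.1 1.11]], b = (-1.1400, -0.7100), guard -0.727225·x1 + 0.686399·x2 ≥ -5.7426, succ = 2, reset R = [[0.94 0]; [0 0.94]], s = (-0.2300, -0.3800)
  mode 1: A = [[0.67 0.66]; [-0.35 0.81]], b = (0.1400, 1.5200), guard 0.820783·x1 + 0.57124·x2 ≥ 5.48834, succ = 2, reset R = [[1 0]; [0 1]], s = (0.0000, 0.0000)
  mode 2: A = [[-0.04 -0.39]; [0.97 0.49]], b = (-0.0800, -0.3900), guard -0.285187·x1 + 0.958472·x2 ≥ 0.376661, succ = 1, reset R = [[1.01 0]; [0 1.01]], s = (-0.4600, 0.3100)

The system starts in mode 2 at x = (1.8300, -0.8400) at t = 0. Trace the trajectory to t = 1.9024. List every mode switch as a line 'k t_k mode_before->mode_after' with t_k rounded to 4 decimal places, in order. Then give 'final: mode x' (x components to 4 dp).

Mode 2: guard c·x = 0.3767 hit at Δt = 1.2818 (t = 1.2818), x⁻ = (1.6596, 0.8868) → reset → x⁺ = (1.2162, 1.2056), jump to mode 1
Mode 1: flow for 0.6206 to horizon, guard not reached → x = (2.8976, 2.6884)

1 1.2818 2->1
final: 1 2.8976 2.6884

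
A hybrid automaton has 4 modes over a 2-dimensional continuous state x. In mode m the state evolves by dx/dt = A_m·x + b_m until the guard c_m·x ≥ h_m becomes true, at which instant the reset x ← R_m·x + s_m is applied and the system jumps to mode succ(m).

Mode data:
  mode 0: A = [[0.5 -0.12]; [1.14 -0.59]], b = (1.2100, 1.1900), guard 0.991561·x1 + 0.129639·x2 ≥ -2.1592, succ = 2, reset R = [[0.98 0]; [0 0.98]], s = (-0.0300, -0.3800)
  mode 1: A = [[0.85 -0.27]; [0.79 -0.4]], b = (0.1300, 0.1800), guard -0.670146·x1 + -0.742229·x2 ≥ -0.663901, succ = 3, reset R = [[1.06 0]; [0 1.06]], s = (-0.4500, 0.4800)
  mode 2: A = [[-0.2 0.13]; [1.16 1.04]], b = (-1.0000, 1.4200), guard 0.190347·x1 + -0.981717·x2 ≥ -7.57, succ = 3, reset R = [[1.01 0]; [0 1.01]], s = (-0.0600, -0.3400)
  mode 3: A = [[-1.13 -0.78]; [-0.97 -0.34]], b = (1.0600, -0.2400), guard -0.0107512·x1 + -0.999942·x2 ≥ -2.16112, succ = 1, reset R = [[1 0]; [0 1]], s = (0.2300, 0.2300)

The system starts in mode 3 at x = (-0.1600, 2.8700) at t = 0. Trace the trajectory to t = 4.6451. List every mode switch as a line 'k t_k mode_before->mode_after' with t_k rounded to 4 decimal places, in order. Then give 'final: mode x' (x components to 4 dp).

Mode 3: guard c·x = -2.1611 hit at Δt = 1.0817 (t = 1.0817), x⁻ = (-0.5537, 2.1672) → reset → x⁺ = (-0.3237, 2.3972), jump to mode 1
Mode 1: guard c·x = -0.6639 hit at Δt = 0.6179 (t = 1.6996), x⁻ = (-0.9007, 1.7077) → reset → x⁺ = (-1.4047, 2.2901), jump to mode 3
Mode 3: guard c·x = -2.1611 hit at Δt = 1.7820 (t = 3.4816), x⁻ = (-0.7388, 2.1692) → reset → x⁺ = (-0.5088, 2.3992), jump to mode 1
Mode 1: guard c·x = -0.6639 hit at Δt = 0.4686 (t = 3.9502), x⁻ = (-1.0140, 1.8100) → reset → x⁺ = (-1.5248, 2.3985), jump to mode 3
Mode 3: flow for 0.6949 to horizon, guard not reached → x = (-1.1195, 2.5157)

1 1.0817 3->1
2 1.6996 1->3
3 3.4816 3->1
4 3.9502 1->3
final: 3 -1.1195 2.5157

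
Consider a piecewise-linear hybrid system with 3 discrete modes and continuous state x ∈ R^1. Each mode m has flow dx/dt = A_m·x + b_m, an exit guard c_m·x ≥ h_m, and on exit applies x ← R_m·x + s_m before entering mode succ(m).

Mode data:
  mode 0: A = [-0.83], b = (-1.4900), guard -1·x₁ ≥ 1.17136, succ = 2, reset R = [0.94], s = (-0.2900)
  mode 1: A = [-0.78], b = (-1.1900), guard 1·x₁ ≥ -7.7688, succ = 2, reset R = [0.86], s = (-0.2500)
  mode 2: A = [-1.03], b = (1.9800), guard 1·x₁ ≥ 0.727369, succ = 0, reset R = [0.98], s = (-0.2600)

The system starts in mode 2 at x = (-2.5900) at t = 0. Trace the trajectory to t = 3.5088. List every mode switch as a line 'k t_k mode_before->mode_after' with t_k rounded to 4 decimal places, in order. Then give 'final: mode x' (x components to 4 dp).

1 1.2900 2->0
2 2.8345 0->2
final: 2 0.2679

Mode 2: guard c·x = 0.7274 hit at Δt = 1.2900 (t = 1.2900), x⁻ = (0.7274) → reset → x⁺ = (0.4528), jump to mode 0
Mode 0: guard c·x = 1.1714 hit at Δt = 1.5445 (t = 2.8345), x⁻ = (-1.1714) → reset → x⁺ = (-1.3911), jump to mode 2
Mode 2: flow for 0.6743 to horizon, guard not reached → x = (0.2679)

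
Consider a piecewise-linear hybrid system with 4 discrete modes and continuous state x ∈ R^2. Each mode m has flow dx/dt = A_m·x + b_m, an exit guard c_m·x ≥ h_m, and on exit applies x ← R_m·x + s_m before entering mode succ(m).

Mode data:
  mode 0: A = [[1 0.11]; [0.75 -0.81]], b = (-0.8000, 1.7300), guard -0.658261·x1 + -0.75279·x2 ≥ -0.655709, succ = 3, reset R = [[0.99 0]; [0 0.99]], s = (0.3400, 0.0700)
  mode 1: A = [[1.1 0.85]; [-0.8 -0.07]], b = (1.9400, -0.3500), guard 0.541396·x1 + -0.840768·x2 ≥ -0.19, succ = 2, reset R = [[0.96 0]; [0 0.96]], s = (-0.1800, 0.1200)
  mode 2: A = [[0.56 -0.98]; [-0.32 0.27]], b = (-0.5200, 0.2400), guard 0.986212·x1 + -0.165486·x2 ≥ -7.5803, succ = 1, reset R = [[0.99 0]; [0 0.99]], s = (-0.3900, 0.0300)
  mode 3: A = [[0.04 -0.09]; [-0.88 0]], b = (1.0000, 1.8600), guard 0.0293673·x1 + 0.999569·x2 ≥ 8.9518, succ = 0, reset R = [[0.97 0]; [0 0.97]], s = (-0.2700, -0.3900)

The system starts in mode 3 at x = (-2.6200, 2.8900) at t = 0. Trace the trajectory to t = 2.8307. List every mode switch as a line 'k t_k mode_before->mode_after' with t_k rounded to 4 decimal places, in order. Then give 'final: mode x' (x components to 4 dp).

Mode 3: guard c·x = 8.9518 hit at Δt = 1.5925 (t = 1.5925), x⁻ = (-2.0342, 9.0154) → reset → x⁺ = (-2.2432, 8.3550), jump to mode 0
Mode 0: guard c·x = -0.6557 hit at Δt = 0.6376 (t = 2.2301), x⁻ = (-4.3086, 4.6386) → reset → x⁺ = (-3.9255, 4.6622), jump to mode 3
Mode 3: flow for 0.6006 to horizon, guard not reached → x = (-3.7541, 7.8014)

1 1.5925 3->0
2 2.2301 0->3
final: 3 -3.7541 7.8014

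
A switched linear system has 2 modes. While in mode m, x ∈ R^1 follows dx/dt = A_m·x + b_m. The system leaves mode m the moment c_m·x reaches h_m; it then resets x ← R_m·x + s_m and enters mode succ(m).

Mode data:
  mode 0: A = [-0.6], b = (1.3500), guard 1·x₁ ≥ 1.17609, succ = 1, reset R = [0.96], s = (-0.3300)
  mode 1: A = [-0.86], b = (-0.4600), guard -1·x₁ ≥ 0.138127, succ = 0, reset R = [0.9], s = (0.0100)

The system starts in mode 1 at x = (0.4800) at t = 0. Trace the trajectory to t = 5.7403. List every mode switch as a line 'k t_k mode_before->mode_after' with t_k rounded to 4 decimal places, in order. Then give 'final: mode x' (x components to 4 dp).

1 1.0921 1->0
2 2.4074 0->1
3 3.8174 1->0
4 5.1327 0->1
final: 1 0.2561

Mode 1: guard c·x = 0.1381 hit at Δt = 1.0921 (t = 1.0921), x⁻ = (-0.1381) → reset → x⁺ = (-0.1143), jump to mode 0
Mode 0: guard c·x = 1.1761 hit at Δt = 1.3153 (t = 2.4074), x⁻ = (1.1761) → reset → x⁺ = (0.7990), jump to mode 1
Mode 1: guard c·x = 0.1381 hit at Δt = 1.4100 (t = 3.8174), x⁻ = (-0.1381) → reset → x⁺ = (-0.1143), jump to mode 0
Mode 0: guard c·x = 1.1761 hit at Δt = 1.3153 (t = 5.1327), x⁻ = (1.1761) → reset → x⁺ = (0.7990), jump to mode 1
Mode 1: flow for 0.6076 to horizon, guard not reached → x = (0.2561)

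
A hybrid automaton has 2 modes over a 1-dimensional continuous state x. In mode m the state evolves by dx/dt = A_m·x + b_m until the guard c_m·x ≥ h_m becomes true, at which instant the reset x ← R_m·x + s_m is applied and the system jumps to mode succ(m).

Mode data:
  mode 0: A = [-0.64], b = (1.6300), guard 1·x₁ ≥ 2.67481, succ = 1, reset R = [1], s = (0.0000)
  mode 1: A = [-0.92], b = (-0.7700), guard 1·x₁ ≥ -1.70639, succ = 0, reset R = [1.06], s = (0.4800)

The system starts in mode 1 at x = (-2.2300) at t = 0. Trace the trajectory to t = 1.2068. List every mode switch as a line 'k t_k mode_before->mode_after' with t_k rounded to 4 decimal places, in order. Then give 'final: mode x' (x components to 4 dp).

1 0.5124 1->0
final: 0 0.0618

Mode 1: guard c·x = -1.7064 hit at Δt = 0.5124 (t = 0.5124), x⁻ = (-1.7064) → reset → x⁺ = (-1.3288), jump to mode 0
Mode 0: flow for 0.6944 to horizon, guard not reached → x = (0.0618)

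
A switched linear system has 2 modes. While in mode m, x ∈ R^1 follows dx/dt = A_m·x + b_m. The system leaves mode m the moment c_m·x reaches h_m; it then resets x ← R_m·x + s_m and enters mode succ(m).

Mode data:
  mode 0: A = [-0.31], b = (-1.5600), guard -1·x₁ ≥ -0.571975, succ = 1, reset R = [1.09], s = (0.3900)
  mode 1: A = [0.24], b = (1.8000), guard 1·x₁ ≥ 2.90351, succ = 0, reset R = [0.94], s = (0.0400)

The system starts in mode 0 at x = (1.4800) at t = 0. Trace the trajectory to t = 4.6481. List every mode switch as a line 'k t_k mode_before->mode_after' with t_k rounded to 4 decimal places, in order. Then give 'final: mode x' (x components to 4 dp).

1 0.4844 0->1
2 1.3198 1->0
3 2.3869 0->1
4 3.2223 1->0
5 4.2894 0->1
final: 1 1.7788

Mode 0: guard c·x = -0.5720 hit at Δt = 0.4844 (t = 0.4844), x⁻ = (0.5720) → reset → x⁺ = (1.0135), jump to mode 1
Mode 1: guard c·x = 2.9035 hit at Δt = 0.8354 (t = 1.3198), x⁻ = (2.9035) → reset → x⁺ = (2.7693), jump to mode 0
Mode 0: guard c·x = -0.5720 hit at Δt = 1.0671 (t = 2.3869), x⁻ = (0.5720) → reset → x⁺ = (1.0135), jump to mode 1
Mode 1: guard c·x = 2.9035 hit at Δt = 0.8354 (t = 3.2223), x⁻ = (2.9035) → reset → x⁺ = (2.7693), jump to mode 0
Mode 0: guard c·x = -0.5720 hit at Δt = 1.0671 (t = 4.2894), x⁻ = (0.5720) → reset → x⁺ = (1.0135), jump to mode 1
Mode 1: flow for 0.3587 to horizon, guard not reached → x = (1.7788)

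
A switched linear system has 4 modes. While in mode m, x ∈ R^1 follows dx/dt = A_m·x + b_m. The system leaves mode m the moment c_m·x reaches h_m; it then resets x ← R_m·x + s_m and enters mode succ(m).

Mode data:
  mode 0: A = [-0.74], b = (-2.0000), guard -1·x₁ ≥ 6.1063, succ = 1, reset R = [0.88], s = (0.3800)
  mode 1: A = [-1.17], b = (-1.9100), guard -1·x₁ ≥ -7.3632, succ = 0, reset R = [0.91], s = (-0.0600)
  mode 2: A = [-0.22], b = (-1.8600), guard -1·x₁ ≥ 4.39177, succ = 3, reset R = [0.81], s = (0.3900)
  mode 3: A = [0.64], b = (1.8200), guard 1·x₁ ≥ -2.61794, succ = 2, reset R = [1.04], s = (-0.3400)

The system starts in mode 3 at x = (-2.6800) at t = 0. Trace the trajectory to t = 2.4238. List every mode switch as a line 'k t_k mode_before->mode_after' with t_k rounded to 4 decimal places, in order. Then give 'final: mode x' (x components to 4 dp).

1 0.5021 3->2
2 1.7886 2->3
final: 3 -3.3296

Mode 3: guard c·x = -2.6179 hit at Δt = 0.5021 (t = 0.5021), x⁻ = (-2.6179) → reset → x⁺ = (-3.0627), jump to mode 2
Mode 2: guard c·x = 4.3918 hit at Δt = 1.2865 (t = 1.7886), x⁻ = (-4.3918) → reset → x⁺ = (-3.1673), jump to mode 3
Mode 3: flow for 0.6352 to horizon, guard not reached → x = (-3.3296)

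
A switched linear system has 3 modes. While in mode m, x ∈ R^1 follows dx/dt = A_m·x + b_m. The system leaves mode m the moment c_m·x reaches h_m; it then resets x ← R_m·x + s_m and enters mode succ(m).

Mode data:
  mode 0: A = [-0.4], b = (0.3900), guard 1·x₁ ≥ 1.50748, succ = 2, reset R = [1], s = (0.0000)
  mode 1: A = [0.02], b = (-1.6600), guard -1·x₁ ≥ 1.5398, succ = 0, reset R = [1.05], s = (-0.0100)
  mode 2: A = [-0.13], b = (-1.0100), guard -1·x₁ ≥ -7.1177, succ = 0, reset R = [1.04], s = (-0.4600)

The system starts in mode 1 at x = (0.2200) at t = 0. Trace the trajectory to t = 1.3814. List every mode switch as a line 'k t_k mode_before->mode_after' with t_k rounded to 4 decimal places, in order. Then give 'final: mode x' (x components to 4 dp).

Mode 1: guard c·x = 1.5398 hit at Δt = 1.0518 (t = 1.0518), x⁻ = (-1.5398) → reset → x⁺ = (-1.6268), jump to mode 0
Mode 0: flow for 0.3296 to horizon, guard not reached → x = (-1.3054)

1 1.0518 1->0
final: 0 -1.3054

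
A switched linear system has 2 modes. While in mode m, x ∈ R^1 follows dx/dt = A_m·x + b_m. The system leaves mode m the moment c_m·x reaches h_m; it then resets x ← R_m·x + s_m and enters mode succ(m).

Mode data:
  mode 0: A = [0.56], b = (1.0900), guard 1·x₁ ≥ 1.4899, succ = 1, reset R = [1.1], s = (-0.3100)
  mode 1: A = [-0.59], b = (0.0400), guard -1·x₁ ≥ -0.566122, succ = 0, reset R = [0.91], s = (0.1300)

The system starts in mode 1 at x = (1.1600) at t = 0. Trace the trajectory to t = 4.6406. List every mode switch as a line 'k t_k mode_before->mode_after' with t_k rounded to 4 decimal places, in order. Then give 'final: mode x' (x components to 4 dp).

Mode 1: guard c·x = -0.5661 hit at Δt = 1.3300 (t = 1.3300), x⁻ = (0.5661) → reset → x⁺ = (0.6452), jump to mode 0
Mode 0: guard c·x = 1.4899 hit at Δt = 0.5038 (t = 1.8338), x⁻ = (1.4899) → reset → x⁺ = (1.3289), jump to mode 1
Mode 1: guard c·x = -0.5661 hit at Δt = 1.5737 (t = 3.4075), x⁻ = (0.5661) → reset → x⁺ = (0.6452), jump to mode 0
Mode 0: guard c·x = 1.4899 hit at Δt = 0.5038 (t = 3.9113), x⁻ = (1.4899) → reset → x⁺ = (1.3289), jump to mode 1
Mode 1: flow for 0.7293 to horizon, guard not reached → x = (0.8879)

1 1.3300 1->0
2 1.8338 0->1
3 3.4075 1->0
4 3.9113 0->1
final: 1 0.8879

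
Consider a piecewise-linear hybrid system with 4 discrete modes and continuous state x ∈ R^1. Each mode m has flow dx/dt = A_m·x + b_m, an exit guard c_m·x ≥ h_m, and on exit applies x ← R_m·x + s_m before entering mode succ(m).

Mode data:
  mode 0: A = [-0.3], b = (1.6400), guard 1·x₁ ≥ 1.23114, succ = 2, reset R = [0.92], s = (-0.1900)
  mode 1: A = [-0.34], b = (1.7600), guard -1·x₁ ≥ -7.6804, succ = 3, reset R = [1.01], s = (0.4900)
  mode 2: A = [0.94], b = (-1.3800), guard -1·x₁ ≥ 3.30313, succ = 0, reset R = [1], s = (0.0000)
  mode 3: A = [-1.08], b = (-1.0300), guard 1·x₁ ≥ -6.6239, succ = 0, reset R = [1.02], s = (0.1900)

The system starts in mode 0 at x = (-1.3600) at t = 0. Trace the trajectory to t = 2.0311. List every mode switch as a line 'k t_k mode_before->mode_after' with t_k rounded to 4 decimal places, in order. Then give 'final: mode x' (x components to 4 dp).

1 1.5911 0->2
final: 2 0.6735

Mode 0: guard c·x = 1.2311 hit at Δt = 1.5911 (t = 1.5911), x⁻ = (1.2311) → reset → x⁺ = (0.9426), jump to mode 2
Mode 2: flow for 0.4400 to horizon, guard not reached → x = (0.6735)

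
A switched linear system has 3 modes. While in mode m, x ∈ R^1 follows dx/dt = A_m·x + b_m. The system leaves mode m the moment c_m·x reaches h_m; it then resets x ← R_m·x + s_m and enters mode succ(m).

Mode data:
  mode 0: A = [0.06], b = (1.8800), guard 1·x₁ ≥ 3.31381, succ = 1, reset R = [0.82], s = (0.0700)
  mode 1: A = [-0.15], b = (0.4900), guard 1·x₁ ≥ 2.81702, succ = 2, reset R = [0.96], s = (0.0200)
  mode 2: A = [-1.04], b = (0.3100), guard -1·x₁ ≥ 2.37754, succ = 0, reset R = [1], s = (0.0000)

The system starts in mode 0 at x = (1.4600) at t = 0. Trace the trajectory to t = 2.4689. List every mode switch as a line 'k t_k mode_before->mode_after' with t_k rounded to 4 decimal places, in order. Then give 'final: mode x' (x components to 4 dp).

Mode 0: guard c·x = 3.3138 hit at Δt = 0.9165 (t = 0.9165), x⁻ = (3.3138) → reset → x⁺ = (2.7873), jump to mode 1
Mode 1: guard c·x = 2.8170 hit at Δt = 0.4264 (t = 1.3429), x⁻ = (2.8170) → reset → x⁺ = (2.7243), jump to mode 2
Mode 2: flow for 1.1260 to horizon, guard not reached → x = (1.0503)

1 0.9165 0->1
2 1.3429 1->2
final: 2 1.0503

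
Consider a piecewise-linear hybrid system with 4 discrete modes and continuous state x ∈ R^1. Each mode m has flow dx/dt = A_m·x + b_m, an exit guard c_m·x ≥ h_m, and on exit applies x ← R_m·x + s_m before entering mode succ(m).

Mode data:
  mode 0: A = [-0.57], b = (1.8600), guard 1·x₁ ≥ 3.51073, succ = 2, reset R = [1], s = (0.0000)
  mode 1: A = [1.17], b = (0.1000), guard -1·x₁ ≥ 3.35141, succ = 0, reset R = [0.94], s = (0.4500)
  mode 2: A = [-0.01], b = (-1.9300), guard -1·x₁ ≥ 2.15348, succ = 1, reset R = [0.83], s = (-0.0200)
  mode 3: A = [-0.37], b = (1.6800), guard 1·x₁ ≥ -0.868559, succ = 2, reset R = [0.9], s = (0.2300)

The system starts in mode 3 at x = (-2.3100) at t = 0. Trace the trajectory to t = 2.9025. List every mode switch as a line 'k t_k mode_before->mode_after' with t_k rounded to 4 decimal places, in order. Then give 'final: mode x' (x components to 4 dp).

Mode 3: guard c·x = -0.8686 hit at Δt = 0.6385 (t = 0.6385), x⁻ = (-0.8686) → reset → x⁺ = (-0.5517), jump to mode 2
Mode 2: guard c·x = 2.1535 hit at Δt = 0.8358 (t = 1.4743), x⁻ = (-2.1535) → reset → x⁺ = (-1.8074), jump to mode 1
Mode 1: guard c·x = 3.3514 hit at Δt = 0.5471 (t = 2.0214), x⁻ = (-3.3514) → reset → x⁺ = (-2.7003), jump to mode 0
Mode 0: flow for 0.8811 to horizon, guard not reached → x = (-0.3458)

1 0.6385 3->2
2 1.4743 2->1
3 2.0214 1->0
final: 0 -0.3458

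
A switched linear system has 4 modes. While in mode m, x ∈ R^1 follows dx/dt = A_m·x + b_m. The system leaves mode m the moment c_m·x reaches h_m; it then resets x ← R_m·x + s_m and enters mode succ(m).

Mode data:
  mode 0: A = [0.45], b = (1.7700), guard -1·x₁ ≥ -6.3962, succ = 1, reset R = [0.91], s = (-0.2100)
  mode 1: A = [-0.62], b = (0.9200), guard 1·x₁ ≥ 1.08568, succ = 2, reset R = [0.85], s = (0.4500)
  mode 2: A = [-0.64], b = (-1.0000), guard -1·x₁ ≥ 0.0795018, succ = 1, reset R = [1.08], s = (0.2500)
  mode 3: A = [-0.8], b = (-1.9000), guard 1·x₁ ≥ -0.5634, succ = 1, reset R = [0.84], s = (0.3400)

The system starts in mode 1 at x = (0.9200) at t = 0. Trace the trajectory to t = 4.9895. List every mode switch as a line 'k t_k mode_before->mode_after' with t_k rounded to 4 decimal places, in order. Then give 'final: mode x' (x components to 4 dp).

Mode 1: guard c·x = 1.0857 hit at Δt = 0.5611 (t = 0.5611), x⁻ = (1.0857) → reset → x⁺ = (1.3728), jump to mode 2
Mode 2: guard c·x = 0.0795 hit at Δt = 1.0668 (t = 1.6279), x⁻ = (-0.0795) → reset → x⁺ = (0.1641), jump to mode 1
Mode 1: guard c·x = 1.0857 hit at Δt = 1.9327 (t = 3.5606), x⁻ = (1.0857) → reset → x⁺ = (1.3728), jump to mode 2
Mode 2: guard c·x = 0.0795 hit at Δt = 1.0668 (t = 4.6274), x⁻ = (-0.0795) → reset → x⁺ = (0.1641), jump to mode 1
Mode 1: flow for 0.3621 to horizon, guard not reached → x = (0.4295)

1 0.5611 1->2
2 1.6279 2->1
3 3.5606 1->2
4 4.6274 2->1
final: 1 0.4295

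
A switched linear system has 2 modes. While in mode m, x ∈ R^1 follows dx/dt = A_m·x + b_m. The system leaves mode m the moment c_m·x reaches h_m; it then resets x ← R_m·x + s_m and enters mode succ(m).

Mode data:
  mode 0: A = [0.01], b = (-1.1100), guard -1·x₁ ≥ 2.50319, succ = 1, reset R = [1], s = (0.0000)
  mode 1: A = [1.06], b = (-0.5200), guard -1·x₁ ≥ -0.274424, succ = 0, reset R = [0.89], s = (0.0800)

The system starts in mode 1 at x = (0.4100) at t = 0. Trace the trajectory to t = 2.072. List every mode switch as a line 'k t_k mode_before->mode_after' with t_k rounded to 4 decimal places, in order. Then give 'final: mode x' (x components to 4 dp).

Mode 1: guard c·x = -0.2744 hit at Δt = 0.9310 (t = 0.9310), x⁻ = (0.2744) → reset → x⁺ = (0.3242), jump to mode 0
Mode 0: flow for 1.1410 to horizon, guard not reached → x = (-0.9458)

1 0.9310 1->0
final: 0 -0.9458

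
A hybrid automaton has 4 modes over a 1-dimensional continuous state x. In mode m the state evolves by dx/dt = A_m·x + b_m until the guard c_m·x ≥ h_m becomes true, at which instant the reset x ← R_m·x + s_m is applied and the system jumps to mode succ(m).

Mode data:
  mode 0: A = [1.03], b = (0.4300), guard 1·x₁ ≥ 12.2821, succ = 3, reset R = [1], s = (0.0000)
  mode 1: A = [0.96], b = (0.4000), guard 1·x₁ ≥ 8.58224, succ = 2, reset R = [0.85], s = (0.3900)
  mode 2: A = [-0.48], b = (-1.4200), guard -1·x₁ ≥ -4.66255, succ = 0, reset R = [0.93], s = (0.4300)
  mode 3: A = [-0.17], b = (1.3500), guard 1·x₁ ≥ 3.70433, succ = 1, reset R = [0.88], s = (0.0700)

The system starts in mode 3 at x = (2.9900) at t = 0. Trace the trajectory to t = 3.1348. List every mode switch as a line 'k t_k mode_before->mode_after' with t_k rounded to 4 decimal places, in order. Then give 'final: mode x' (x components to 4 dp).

1 0.9165 3->1
2 1.8293 1->2
3 2.5252 2->0
final: 0 9.2948

Mode 3: guard c·x = 3.7043 hit at Δt = 0.9165 (t = 0.9165), x⁻ = (3.7043) → reset → x⁺ = (3.3298), jump to mode 1
Mode 1: guard c·x = 8.5822 hit at Δt = 0.9128 (t = 1.8293), x⁻ = (8.5822) → reset → x⁺ = (7.6849), jump to mode 2
Mode 2: guard c·x = -4.6626 hit at Δt = 0.6959 (t = 2.5252), x⁻ = (4.6626) → reset → x⁺ = (4.7662), jump to mode 0
Mode 0: flow for 0.6096 to horizon, guard not reached → x = (9.2948)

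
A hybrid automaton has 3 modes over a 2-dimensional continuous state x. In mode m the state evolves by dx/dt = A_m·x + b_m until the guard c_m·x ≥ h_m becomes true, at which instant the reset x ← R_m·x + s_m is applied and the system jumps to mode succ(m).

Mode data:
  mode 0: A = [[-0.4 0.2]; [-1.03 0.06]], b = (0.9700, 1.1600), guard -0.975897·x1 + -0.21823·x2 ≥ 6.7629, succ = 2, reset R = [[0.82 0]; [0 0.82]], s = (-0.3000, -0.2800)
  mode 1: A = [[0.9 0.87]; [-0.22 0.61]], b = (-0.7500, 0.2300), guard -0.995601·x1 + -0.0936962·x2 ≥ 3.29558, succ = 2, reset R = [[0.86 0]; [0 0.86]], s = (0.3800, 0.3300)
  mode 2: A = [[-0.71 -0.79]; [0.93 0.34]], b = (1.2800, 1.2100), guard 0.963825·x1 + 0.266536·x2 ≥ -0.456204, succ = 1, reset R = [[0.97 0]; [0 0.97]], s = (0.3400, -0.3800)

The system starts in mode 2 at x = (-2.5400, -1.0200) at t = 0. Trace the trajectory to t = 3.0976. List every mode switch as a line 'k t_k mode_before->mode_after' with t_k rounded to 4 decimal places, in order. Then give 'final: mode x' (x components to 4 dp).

1 0.7632 2->1
2 1.7002 1->2
3 2.3625 2->1
final: 1 -2.4394 -3.2115

Mode 2: guard c·x = -0.4562 hit at Δt = 0.7632 (t = 0.7632), x⁻ = (-0.1118, -1.3074) → reset → x⁺ = (0.2316, -1.6481), jump to mode 1
Mode 1: guard c·x = 3.2956 hit at Δt = 0.9370 (t = 1.7002), x⁻ = (-3.0889, -2.3513) → reset → x⁺ = (-2.2764, -1.6921), jump to mode 2
Mode 2: guard c·x = -0.4562 hit at Δt = 0.6623 (t = 2.3625), x⁻ = (0.0682, -1.9581) → reset → x⁺ = (0.4061, -2.2794), jump to mode 1
Mode 1: flow for 0.7351 to horizon, guard not reached → x = (-2.4394, -3.2115)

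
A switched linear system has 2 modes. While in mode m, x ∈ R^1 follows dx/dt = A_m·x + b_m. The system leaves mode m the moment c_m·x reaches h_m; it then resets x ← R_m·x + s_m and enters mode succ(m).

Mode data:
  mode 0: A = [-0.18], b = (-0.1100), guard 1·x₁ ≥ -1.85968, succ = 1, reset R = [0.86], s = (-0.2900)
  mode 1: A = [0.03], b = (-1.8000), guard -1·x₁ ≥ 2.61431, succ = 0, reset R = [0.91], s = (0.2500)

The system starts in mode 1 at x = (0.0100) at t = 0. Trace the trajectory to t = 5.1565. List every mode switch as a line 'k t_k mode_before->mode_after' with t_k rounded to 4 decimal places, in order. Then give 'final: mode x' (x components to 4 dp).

1 1.4272 1->0
2 2.5124 0->1
3 2.9006 1->0
4 3.9858 0->1
5 4.3740 1->0
final: 0 -1.9296

Mode 1: guard c·x = 2.6143 hit at Δt = 1.4272 (t = 1.4272), x⁻ = (-2.6143) → reset → x⁺ = (-2.1290), jump to mode 0
Mode 0: guard c·x = -1.8597 hit at Δt = 1.0852 (t = 2.5124), x⁻ = (-1.8597) → reset → x⁺ = (-1.8893), jump to mode 1
Mode 1: guard c·x = 2.6143 hit at Δt = 0.3882 (t = 2.9006), x⁻ = (-2.6143) → reset → x⁺ = (-2.1290), jump to mode 0
Mode 0: guard c·x = -1.8597 hit at Δt = 1.0852 (t = 3.9858), x⁻ = (-1.8597) → reset → x⁺ = (-1.8893), jump to mode 1
Mode 1: guard c·x = 2.6143 hit at Δt = 0.3882 (t = 4.3740), x⁻ = (-2.6143) → reset → x⁺ = (-2.1290), jump to mode 0
Mode 0: flow for 0.7825 to horizon, guard not reached → x = (-1.9296)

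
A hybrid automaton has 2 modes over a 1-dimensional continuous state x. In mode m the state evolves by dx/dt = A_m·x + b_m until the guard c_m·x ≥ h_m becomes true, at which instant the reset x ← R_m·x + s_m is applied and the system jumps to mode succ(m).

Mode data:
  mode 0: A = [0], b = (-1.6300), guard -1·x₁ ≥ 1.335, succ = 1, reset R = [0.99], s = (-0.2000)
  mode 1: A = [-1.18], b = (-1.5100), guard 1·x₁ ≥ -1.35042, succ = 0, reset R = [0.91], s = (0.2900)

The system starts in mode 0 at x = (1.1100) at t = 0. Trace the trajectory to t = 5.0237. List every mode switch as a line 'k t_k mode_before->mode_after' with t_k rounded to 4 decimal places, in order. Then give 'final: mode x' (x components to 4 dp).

Mode 0: guard c·x = 1.3350 hit at Δt = 1.5000 (t = 1.5000), x⁻ = (-1.3350) → reset → x⁺ = (-1.5216), jump to mode 1
Mode 1: guard c·x = -1.3504 hit at Δt = 1.0420 (t = 2.5420), x⁻ = (-1.3504) → reset → x⁺ = (-0.9389), jump to mode 0
Mode 0: guard c·x = 1.3350 hit at Δt = 0.2430 (t = 2.7851), x⁻ = (-1.3350) → reset → x⁺ = (-1.5216), jump to mode 1
Mode 1: guard c·x = -1.3504 hit at Δt = 1.0420 (t = 3.8271), x⁻ = (-1.3504) → reset → x⁺ = (-0.9389), jump to mode 0
Mode 0: guard c·x = 1.3350 hit at Δt = 0.2430 (t = 4.0701), x⁻ = (-1.3350) → reset → x⁺ = (-1.5216), jump to mode 1
Mode 1: flow for 0.9536 to horizon, guard not reached → x = (-1.3582)

1 1.5000 0->1
2 2.5420 1->0
3 2.7851 0->1
4 3.8271 1->0
5 4.0701 0->1
final: 1 -1.3582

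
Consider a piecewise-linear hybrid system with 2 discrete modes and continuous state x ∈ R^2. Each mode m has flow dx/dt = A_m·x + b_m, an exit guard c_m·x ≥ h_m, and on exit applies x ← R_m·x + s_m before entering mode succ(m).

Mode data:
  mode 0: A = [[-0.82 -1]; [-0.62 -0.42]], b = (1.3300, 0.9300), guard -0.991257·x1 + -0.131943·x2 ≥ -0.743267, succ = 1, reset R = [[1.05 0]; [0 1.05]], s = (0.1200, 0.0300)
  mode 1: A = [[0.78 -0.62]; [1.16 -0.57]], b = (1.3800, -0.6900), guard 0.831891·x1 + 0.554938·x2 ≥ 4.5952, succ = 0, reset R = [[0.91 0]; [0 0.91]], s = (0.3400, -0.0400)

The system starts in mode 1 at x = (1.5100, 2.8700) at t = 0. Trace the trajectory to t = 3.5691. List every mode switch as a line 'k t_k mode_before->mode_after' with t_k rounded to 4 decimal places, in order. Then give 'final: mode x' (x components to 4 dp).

Mode 1: guard c·x = 4.5952 hit at Δt = 1.3132 (t = 1.3132), x⁻ = (3.3241, 3.2975) → reset → x⁺ = (3.3649, 2.9608), jump to mode 0
Mode 0: guard c·x = -0.7433 hit at Δt = 1.4122 (t = 2.7254), x⁻ = (0.5249, 1.6899) → reset → x⁺ = (0.6711, 1.8044), jump to mode 1
Mode 1: flow for 0.8437 to horizon, guard not reached → x = (1.7550, 1.5756)

1 1.3132 1->0
2 2.7254 0->1
final: 1 1.7550 1.5756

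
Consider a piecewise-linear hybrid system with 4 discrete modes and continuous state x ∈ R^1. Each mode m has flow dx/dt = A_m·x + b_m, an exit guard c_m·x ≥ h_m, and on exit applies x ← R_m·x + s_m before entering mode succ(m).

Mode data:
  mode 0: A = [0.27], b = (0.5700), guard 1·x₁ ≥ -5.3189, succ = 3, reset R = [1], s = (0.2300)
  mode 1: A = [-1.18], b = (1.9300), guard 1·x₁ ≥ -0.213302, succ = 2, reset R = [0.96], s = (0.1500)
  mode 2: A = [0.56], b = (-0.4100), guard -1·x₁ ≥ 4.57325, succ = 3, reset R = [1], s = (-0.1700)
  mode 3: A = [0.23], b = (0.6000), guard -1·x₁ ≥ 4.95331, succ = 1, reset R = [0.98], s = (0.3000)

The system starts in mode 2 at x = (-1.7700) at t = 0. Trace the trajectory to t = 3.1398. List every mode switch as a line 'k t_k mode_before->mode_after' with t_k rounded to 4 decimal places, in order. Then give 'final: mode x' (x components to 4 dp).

1 1.3421 2->3
2 1.7502 3->1
3 2.7742 1->2
final: 2 -0.2336

Mode 2: guard c·x = 4.5732 hit at Δt = 1.3421 (t = 1.3421), x⁻ = (-4.5732) → reset → x⁺ = (-4.7432), jump to mode 3
Mode 3: guard c·x = 4.9533 hit at Δt = 0.4081 (t = 1.7502), x⁻ = (-4.9533) → reset → x⁺ = (-4.5542), jump to mode 1
Mode 1: guard c·x = -0.2133 hit at Δt = 1.0240 (t = 2.7742), x⁻ = (-0.2133) → reset → x⁺ = (-0.0548), jump to mode 2
Mode 2: flow for 0.3656 to horizon, guard not reached → x = (-0.2336)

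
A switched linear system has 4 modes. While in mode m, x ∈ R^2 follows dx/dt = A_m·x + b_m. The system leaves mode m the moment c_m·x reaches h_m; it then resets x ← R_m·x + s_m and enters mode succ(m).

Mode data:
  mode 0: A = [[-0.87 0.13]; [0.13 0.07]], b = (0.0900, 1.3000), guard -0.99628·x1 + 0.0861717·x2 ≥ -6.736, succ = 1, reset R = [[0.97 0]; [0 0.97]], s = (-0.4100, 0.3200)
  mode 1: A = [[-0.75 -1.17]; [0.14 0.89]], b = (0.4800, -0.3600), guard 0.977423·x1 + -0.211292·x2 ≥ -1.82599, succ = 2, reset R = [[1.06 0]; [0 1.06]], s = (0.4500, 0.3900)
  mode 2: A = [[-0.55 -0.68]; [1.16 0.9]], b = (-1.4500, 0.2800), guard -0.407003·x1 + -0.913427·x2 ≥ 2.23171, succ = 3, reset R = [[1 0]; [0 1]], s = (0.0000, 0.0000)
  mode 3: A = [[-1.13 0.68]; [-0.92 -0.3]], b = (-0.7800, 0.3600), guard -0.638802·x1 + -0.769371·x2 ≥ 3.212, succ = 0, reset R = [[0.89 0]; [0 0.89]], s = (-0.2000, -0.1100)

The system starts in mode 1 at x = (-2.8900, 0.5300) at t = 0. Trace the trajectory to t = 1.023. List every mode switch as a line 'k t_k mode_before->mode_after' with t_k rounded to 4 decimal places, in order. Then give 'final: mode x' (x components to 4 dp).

Mode 1: guard c·x = -1.8260 hit at Δt = 0.6432 (t = 0.6432), x⁻ = (-1.7947, 0.3399) → reset → x⁺ = (-1.4524, 0.7503), jump to mode 2
Mode 2: flow for 0.3798 to horizon, guard not reached → x = (-1.8050, 0.3246)

1 0.6432 1->2
final: 2 -1.8050 0.3246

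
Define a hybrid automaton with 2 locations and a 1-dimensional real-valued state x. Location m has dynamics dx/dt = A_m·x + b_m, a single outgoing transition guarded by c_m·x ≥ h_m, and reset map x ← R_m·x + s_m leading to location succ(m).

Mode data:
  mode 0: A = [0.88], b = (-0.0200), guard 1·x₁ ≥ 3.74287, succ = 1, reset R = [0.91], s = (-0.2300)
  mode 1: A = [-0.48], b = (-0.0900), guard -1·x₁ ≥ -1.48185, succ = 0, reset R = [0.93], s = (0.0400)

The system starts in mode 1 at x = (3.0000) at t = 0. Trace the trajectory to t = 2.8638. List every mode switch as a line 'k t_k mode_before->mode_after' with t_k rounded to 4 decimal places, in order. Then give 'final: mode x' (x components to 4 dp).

1 1.3475 1->0
2 2.4618 0->1
final: 1 2.5858

Mode 1: guard c·x = -1.4818 hit at Δt = 1.3475 (t = 1.3475), x⁻ = (1.4819) → reset → x⁺ = (1.4181), jump to mode 0
Mode 0: guard c·x = 3.7429 hit at Δt = 1.1143 (t = 2.4618), x⁻ = (3.7429) → reset → x⁺ = (3.1760), jump to mode 1
Mode 1: flow for 0.4020 to horizon, guard not reached → x = (2.5858)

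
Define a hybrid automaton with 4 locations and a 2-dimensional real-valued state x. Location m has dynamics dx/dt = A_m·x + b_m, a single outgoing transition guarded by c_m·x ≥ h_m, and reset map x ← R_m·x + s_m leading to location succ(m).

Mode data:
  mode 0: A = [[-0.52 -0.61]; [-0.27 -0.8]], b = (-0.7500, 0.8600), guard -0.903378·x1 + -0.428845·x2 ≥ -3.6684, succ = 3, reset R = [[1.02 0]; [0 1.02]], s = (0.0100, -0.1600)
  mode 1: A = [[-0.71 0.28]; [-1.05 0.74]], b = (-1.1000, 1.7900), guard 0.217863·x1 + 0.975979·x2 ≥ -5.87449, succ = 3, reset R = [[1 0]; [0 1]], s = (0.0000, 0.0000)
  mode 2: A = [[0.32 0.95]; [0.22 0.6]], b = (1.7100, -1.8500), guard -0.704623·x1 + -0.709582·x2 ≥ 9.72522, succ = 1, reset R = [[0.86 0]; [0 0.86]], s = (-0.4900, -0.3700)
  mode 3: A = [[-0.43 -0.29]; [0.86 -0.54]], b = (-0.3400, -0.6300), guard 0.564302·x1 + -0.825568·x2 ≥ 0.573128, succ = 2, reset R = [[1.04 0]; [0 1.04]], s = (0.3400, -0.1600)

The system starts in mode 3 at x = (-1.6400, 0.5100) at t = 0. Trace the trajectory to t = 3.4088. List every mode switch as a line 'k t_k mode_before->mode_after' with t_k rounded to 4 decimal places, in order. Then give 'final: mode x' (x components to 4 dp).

Mode 3: guard c·x = 0.5731 hit at Δt = 1.3023 (t = 1.3023), x⁻ = (-1.0696, -1.4253) → reset → x⁺ = (-0.7724, -1.6424), jump to mode 2
Mode 2: guard c·x = 9.7252 hit at Δt = 1.3685 (t = 2.6708), x⁻ = (-5.2256, -8.5164) → reset → x⁺ = (-4.9841, -7.6941), jump to mode 1
Mode 1: flow for 0.7380 to horizon, guard not reached → x = (-4.7225, -6.5020)

1 1.3023 3->2
2 2.6708 2->1
final: 1 -4.7225 -6.5020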